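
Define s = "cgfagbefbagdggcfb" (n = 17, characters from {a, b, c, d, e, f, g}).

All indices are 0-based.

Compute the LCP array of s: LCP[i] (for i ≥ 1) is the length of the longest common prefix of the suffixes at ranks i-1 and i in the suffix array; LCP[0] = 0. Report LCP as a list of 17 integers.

sorted suffixes:
  #0 SA[0]=3  'agbefbagdggcfb'
  #1 SA[1]=9  'agdggcfb'
  #2 SA[2]=16  'b'
  #3 SA[3]=8  'bagdggcfb'
  #4 SA[4]=5  'befbagdggcfb'
  #5 SA[5]=14  'cfb'
  #6 SA[6]=0  'cgfagbefbagdggcfb'
  #7 SA[7]=11  'dggcfb'
  #8 SA[8]=6  'efbagdggcfb'
  #9 SA[9]=2  'fagbefbagdggcfb'
  #10 SA[10]=15  'fb'
  #11 SA[11]=7  'fbagdggcfb'
  #12 SA[12]=4  'gbefbagdggcfb'
  #13 SA[13]=13  'gcfb'
  #14 SA[14]=10  'gdggcfb'
  #15 SA[15]=1  'gfagbefbagdggcfb'
  #16 SA[16]=12  'ggcfb'

SA = [3, 9, 16, 8, 5, 14, 0, 11, 6, 2, 15, 7, 4, 13, 10, 1, 12]
rank  pair      lcp
   1  s[3:],s[9:]  2  'ag'
   2  s[9:],s[16:]  0  ''
   3  s[16:],s[8:]  1  'b'
   4  s[8:],s[5:]  1  'b'
   5  s[5:],s[14:]  0  ''
   6  s[14:],s[0:]  1  'c'
   7  s[0:],s[11:]  0  ''
   8  s[11:],s[6:]  0  ''
   9  s[6:],s[2:]  0  ''
  10  s[2:],s[15:]  1  'f'
  11  s[15:],s[7:]  2  'fb'
  12  s[7:],s[4:]  0  ''
  13  s[4:],s[13:]  1  'g'
  14  s[13:],s[10:]  1  'g'
  15  s[10:],s[1:]  1  'g'
  16  s[1:],s[12:]  1  'g'

[0, 2, 0, 1, 1, 0, 1, 0, 0, 0, 1, 2, 0, 1, 1, 1, 1]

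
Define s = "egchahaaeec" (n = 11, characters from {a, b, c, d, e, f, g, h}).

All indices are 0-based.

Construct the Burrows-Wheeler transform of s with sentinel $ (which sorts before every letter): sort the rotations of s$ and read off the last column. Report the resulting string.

rank  rotation      last
    0  $egchahaaeec  c
    1  aaeec$egchah  h
    2  aeec$egchaha  a
    3  ahaaeec$egch  h
    4  c$egchahaaee  e
    5  chahaaeec$eg  g
    6  ec$egchahaae  e
    7  eec$egchahaa  a
    8  egchahaaeec$  $
    9  gchahaaeec$e  e
   10  haaeec$egcha  a
   11  hahaaeec$egc  c

chahegea$eac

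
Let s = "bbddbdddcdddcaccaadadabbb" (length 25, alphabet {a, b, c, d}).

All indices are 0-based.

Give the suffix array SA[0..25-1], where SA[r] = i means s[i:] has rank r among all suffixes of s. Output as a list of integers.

rank→(start, suffix):
  0 → (16, 'aadadabbb')
  1 → (21, 'abbb')
  2 → (13, 'accaadadabbb')
  3 → (19, 'adabbb')
  4 → (17, 'adadabbb')
  5 → (24, 'b')
  6 → (23, 'bb')
  7 → (22, 'bbb')
  8 → (0, 'bbddbdddcdddcaccaadadabbb')
  9 → (1, 'bddbdddcdddcaccaadadabbb')
  10 → (4, 'bdddcdddcaccaadadabbb')
  11 → (15, 'caadadabbb')
  12 → (12, 'caccaadadabbb')
  13 → (14, 'ccaadadabbb')
  14 → (8, 'cdddcaccaadadabbb')
  15 → (20, 'dabbb')
  16 → (18, 'dadabbb')
  17 → (3, 'dbdddcdddcaccaadadabbb')
  18 → (11, 'dcaccaadadabbb')
  19 → (7, 'dcdddcaccaadadabbb')
  20 → (2, 'ddbdddcdddcaccaadadabbb')
  21 → (10, 'ddcaccaadadabbb')
  22 → (6, 'ddcdddcaccaadadabbb')
  23 → (9, 'dddcaccaadadabbb')
  24 → (5, 'dddcdddcaccaadadabbb')

[16, 21, 13, 19, 17, 24, 23, 22, 0, 1, 4, 15, 12, 14, 8, 20, 18, 3, 11, 7, 2, 10, 6, 9, 5]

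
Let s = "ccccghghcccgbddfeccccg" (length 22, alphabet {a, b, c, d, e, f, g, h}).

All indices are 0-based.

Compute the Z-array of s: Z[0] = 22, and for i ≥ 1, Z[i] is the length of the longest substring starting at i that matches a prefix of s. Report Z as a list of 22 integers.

Z[0]=22
i=1: fresh scan; Z[1]=3 scan→box=[1,4)
i=2: min(r-i=2, Z[1]=3)=2; Z[2]=2
i=3: min(r-i=1, Z[2]=2)=1; Z[3]=1
i=4: fresh scan; Z[4]=0
i=5: fresh scan; Z[5]=0
i=6: fresh scan; Z[6]=0
i=7: fresh scan; Z[7]=0
i=8: fresh scan; Z[8]=3 scan→box=[8,11)
i=9: min(r-i=2, Z[1]=3)=2; Z[9]=2
i=10: min(r-i=1, Z[2]=2)=1; Z[10]=1
i=11: fresh scan; Z[11]=0
i=12: fresh scan; Z[12]=0
i=13: fresh scan; Z[13]=0
i=14: fresh scan; Z[14]=0
i=15: fresh scan; Z[15]=0
i=16: fresh scan; Z[16]=0
i=17: fresh scan; Z[17]=5 scan→box=[17,22)
i=18: min(r-i=4, Z[1]=3)=3; Z[18]=3
i=19: min(r-i=3, Z[2]=2)=2; Z[19]=2
i=20: min(r-i=2, Z[3]=1)=1; Z[20]=1
i=21: min(r-i=1, Z[4]=0)=0; Z[21]=0

[22, 3, 2, 1, 0, 0, 0, 0, 3, 2, 1, 0, 0, 0, 0, 0, 0, 5, 3, 2, 1, 0]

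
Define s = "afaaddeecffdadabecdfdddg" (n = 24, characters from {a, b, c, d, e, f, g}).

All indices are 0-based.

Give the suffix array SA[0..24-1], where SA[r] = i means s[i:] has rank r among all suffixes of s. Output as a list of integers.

rank | idx | suffix
   0 |   2 | aaddeecffdadabecdfdddg
   1 |  14 | abecdfdddg
   2 |  12 | adabecdfdddg
   3 |   3 | addeecffdadabecdfdddg
   4 |   0 | afaaddeecffdadabecdfdddg
   5 |  15 | becdfdddg
   6 |  17 | cdfdddg
   7 |   8 | cffdadabecdfdddg
   8 |  13 | dabecdfdddg
   9 |  11 | dadabecdfdddg
  10 |  20 | dddg
  11 |   4 | ddeecffdadabecdfdddg
  12 |  21 | ddg
  13 |   5 | deecffdadabecdfdddg
  14 |  18 | dfdddg
  15 |  22 | dg
  16 |  16 | ecdfdddg
  17 |   7 | ecffdadabecdfdddg
  18 |   6 | eecffdadabecdfdddg
  19 |   1 | faaddeecffdadabecdfdddg
  20 |  10 | fdadabecdfdddg
  21 |  19 | fdddg
  22 |   9 | ffdadabecdfdddg
  23 |  23 | g

[2, 14, 12, 3, 0, 15, 17, 8, 13, 11, 20, 4, 21, 5, 18, 22, 16, 7, 6, 1, 10, 19, 9, 23]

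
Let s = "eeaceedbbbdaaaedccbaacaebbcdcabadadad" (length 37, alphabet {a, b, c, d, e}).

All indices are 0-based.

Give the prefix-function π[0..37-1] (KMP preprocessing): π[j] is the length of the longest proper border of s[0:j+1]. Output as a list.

[0, 1, 0, 0, 1, 2, 0, 0, 0, 0, 0, 0, 0, 0, 1, 0, 0, 0, 0, 0, 0, 0, 0, 1, 0, 0, 0, 0, 0, 0, 0, 0, 0, 0, 0, 0, 0]

π[0] = 0
j=1 s[j]='e': π[1]=1 (border 'e')
j=2 s[j]='a': k: 1→0; π[2]=0 (border '')
j=3 s[j]='c': π[3]=0 (border '')
j=4 s[j]='e': π[4]=1 (border 'e')
j=5 s[j]='e': π[5]=2 (border 'ee')
j=6 s[j]='d': k: 2→1→0; π[6]=0 (border '')
j=7 s[j]='b': π[7]=0 (border '')
j=8 s[j]='b': π[8]=0 (border '')
j=9 s[j]='b': π[9]=0 (border '')
j=10 s[j]='d': π[10]=0 (border '')
j=11 s[j]='a': π[11]=0 (border '')
j=12 s[j]='a': π[12]=0 (border '')
j=13 s[j]='a': π[13]=0 (border '')
j=14 s[j]='e': π[14]=1 (border 'e')
j=15 s[j]='d': k: 1→0; π[15]=0 (border '')
j=16 s[j]='c': π[16]=0 (border '')
j=17 s[j]='c': π[17]=0 (border '')
j=18 s[j]='b': π[18]=0 (border '')
j=19 s[j]='a': π[19]=0 (border '')
j=20 s[j]='a': π[20]=0 (border '')
j=21 s[j]='c': π[21]=0 (border '')
j=22 s[j]='a': π[22]=0 (border '')
j=23 s[j]='e': π[23]=1 (border 'e')
j=24 s[j]='b': k: 1→0; π[24]=0 (border '')
j=25 s[j]='b': π[25]=0 (border '')
j=26 s[j]='c': π[26]=0 (border '')
j=27 s[j]='d': π[27]=0 (border '')
j=28 s[j]='c': π[28]=0 (border '')
j=29 s[j]='a': π[29]=0 (border '')
j=30 s[j]='b': π[30]=0 (border '')
j=31 s[j]='a': π[31]=0 (border '')
j=32 s[j]='d': π[32]=0 (border '')
j=33 s[j]='a': π[33]=0 (border '')
j=34 s[j]='d': π[34]=0 (border '')
j=35 s[j]='a': π[35]=0 (border '')
j=36 s[j]='d': π[36]=0 (border '')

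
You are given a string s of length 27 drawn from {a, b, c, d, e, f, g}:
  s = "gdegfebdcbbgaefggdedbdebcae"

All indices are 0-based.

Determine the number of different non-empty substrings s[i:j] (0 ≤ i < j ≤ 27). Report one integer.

rank | idx | suffix
   0 |  25 | ae
   1 |  12 | aefggdedbdebcae
   2 |   9 | bbgaefggdedbdebcae
   3 |  23 | bcae
   4 |   6 | bdcbbgaefggdedbdebcae
   5 |  20 | bdebcae
   6 |  10 | bgaefggdedbdebcae
   7 |  24 | cae
   8 |   8 | cbbgaefggdedbdebcae
   9 |  19 | dbdebcae
  10 |   7 | dcbbgaefggdedbdebcae
  11 |  21 | debcae
  12 |  17 | dedbdebcae
  13 |   1 | degfebdcbbgaefggdedbdebcae
  14 |  26 | e
  15 |  22 | ebcae
  16 |   5 | ebdcbbgaefggdedbdebcae
  17 |  18 | edbdebcae
  18 |  13 | efggdedbdebcae
  19 |   2 | egfebdcbbgaefggdedbdebcae
  20 |   4 | febdcbbgaefggdedbdebcae
  21 |  14 | fggdedbdebcae
  22 |  11 | gaefggdedbdebcae
  23 |  16 | gdedbdebcae
  24 |   0 | gdegfebdcbbgaefggdedbdebcae
  25 |   3 | gfebdcbbgaefggdedbdebcae
  26 |  15 | ggdedbdebcae

SA = [25, 12, 9, 23, 6, 20, 10, 24, 8, 19, 7, 21, 17, 1, 26, 22, 5, 18, 13, 2, 4, 14, 11, 16, 0, 3, 15]
[i] adj suffixes → lcp
  [1] 25/12 → 2 ('ae')
  [2] 12/9 → 0 ('')
  [3] 9/23 → 1 ('b')
  [4] 23/6 → 1 ('b')
  [5] 6/20 → 2 ('bd')
  [6] 20/10 → 1 ('b')
  [7] 10/24 → 0 ('')
  [8] 24/8 → 1 ('c')
  [9] 8/19 → 0 ('')
  [10] 19/7 → 1 ('d')
  [11] 7/21 → 1 ('d')
  [12] 21/17 → 2 ('de')
  [13] 17/1 → 2 ('de')
  [14] 1/26 → 0 ('')
  [15] 26/22 → 1 ('e')
  [16] 22/5 → 2 ('eb')
  [17] 5/18 → 1 ('e')
  [18] 18/13 → 1 ('e')
  [19] 13/2 → 1 ('e')
  [20] 2/4 → 0 ('')
  [21] 4/14 → 1 ('f')
  [22] 14/11 → 0 ('')
  [23] 11/16 → 1 ('g')
  [24] 16/0 → 3 ('gde')
  [25] 0/3 → 1 ('g')
  [26] 3/15 → 1 ('g')

n(n+1)/2 = 27·28/2 = 378
Σ LCP = 0 + 2 + 0 + 1 + 1 + 2 + 1 + 0 + 1 + 0 + 1 + 1 + 2 + 2 + 0 + 1 + 2 + 1 + 1 + 1 + 0 + 1 + 0 + 1 + 3 + 1 + 1 = 27
distinct = 378 − 27 = 351

351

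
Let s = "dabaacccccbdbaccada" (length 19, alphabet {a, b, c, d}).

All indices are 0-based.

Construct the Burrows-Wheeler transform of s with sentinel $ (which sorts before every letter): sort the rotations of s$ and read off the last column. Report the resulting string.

adbdbacadcccacccaa$b

rank  rotation              last
    0  $dabaacccccbdbaccada  a
    1  a$dabaacccccbdbaccad  d
    2  aacccccbdbaccada$dab  b
    3  abaacccccbdbaccada$d  d
    4  accada$dabaacccccbdb  b
    5  acccccbdbaccada$daba  a
    6  ada$dabaacccccbdbacc  c
    7  baacccccbdbaccada$da  a
    8  baccada$dabaacccccbd  d
    9  bdbaccada$dabaaccccc  c
   10  cada$dabaacccccbdbac  c
   11  cbdbaccada$dabaacccc  c
   12  ccada$dabaacccccbdba  a
   13  ccbdbaccada$dabaaccc  c
   14  cccbdbaccada$dabaacc  c
   15  ccccbdbaccada$dabaac  c
   16  cccccbdbaccada$dabaa  a
   17  da$dabaacccccbdbacca  a
   18  dabaacccccbdbaccada$  $
   19  dbaccada$dabaacccccb  b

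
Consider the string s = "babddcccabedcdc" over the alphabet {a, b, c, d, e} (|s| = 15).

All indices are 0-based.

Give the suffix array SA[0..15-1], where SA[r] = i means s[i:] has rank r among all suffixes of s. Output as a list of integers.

rank→(start, suffix):
  0 → (1, 'abddcccabedcdc')
  1 → (8, 'abedcdc')
  2 → (0, 'babddcccabedcdc')
  3 → (2, 'bddcccabedcdc')
  4 → (9, 'bedcdc')
  5 → (14, 'c')
  6 → (7, 'cabedcdc')
  7 → (6, 'ccabedcdc')
  8 → (5, 'cccabedcdc')
  9 → (12, 'cdc')
  10 → (13, 'dc')
  11 → (4, 'dcccabedcdc')
  12 → (11, 'dcdc')
  13 → (3, 'ddcccabedcdc')
  14 → (10, 'edcdc')

[1, 8, 0, 2, 9, 14, 7, 6, 5, 12, 13, 4, 11, 3, 10]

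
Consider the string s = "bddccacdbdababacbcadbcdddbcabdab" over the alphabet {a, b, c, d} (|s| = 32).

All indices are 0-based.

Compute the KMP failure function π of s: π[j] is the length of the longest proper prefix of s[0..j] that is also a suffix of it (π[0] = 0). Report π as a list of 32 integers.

π[0] = 0
j=1 s[j]='d': π[1]=0 (border '')
j=2 s[j]='d': π[2]=0 (border '')
j=3 s[j]='c': π[3]=0 (border '')
j=4 s[j]='c': π[4]=0 (border '')
j=5 s[j]='a': π[5]=0 (border '')
j=6 s[j]='c': π[6]=0 (border '')
j=7 s[j]='d': π[7]=0 (border '')
j=8 s[j]='b': π[8]=1 (border 'b')
j=9 s[j]='d': π[9]=2 (border 'bd')
j=10 s[j]='a': k: 2→0; π[10]=0 (border '')
j=11 s[j]='b': π[11]=1 (border 'b')
j=12 s[j]='a': k: 1→0; π[12]=0 (border '')
j=13 s[j]='b': π[13]=1 (border 'b')
j=14 s[j]='a': k: 1→0; π[14]=0 (border '')
j=15 s[j]='c': π[15]=0 (border '')
j=16 s[j]='b': π[16]=1 (border 'b')
j=17 s[j]='c': k: 1→0; π[17]=0 (border '')
j=18 s[j]='a': π[18]=0 (border '')
j=19 s[j]='d': π[19]=0 (border '')
j=20 s[j]='b': π[20]=1 (border 'b')
j=21 s[j]='c': k: 1→0; π[21]=0 (border '')
j=22 s[j]='d': π[22]=0 (border '')
j=23 s[j]='d': π[23]=0 (border '')
j=24 s[j]='d': π[24]=0 (border '')
j=25 s[j]='b': π[25]=1 (border 'b')
j=26 s[j]='c': k: 1→0; π[26]=0 (border '')
j=27 s[j]='a': π[27]=0 (border '')
j=28 s[j]='b': π[28]=1 (border 'b')
j=29 s[j]='d': π[29]=2 (border 'bd')
j=30 s[j]='a': k: 2→0; π[30]=0 (border '')
j=31 s[j]='b': π[31]=1 (border 'b')

[0, 0, 0, 0, 0, 0, 0, 0, 1, 2, 0, 1, 0, 1, 0, 0, 1, 0, 0, 0, 1, 0, 0, 0, 0, 1, 0, 0, 1, 2, 0, 1]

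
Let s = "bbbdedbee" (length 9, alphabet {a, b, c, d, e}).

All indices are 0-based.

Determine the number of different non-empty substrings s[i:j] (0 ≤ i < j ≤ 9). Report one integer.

38

sorted suffixes:
  #0 SA[0]=0  'bbbdedbee'
  #1 SA[1]=1  'bbdedbee'
  #2 SA[2]=2  'bdedbee'
  #3 SA[3]=6  'bee'
  #4 SA[4]=5  'dbee'
  #5 SA[5]=3  'dedbee'
  #6 SA[6]=8  'e'
  #7 SA[7]=4  'edbee'
  #8 SA[8]=7  'ee'

SA = [0, 1, 2, 6, 5, 3, 8, 4, 7]
i: (SA[i-1],SA[i]) lcp shared
  1: (0,1) 2 'bb'
  2: (1,2) 1 'b'
  3: (2,6) 1 'b'
  4: (6,5) 0 ''
  5: (5,3) 1 'd'
  6: (3,8) 0 ''
  7: (8,4) 1 'e'
  8: (4,7) 1 'e'

n(n+1)/2 = 9·10/2 = 45
Σ LCP = 0 + 2 + 1 + 1 + 0 + 1 + 0 + 1 + 1 = 7
distinct = 45 − 7 = 38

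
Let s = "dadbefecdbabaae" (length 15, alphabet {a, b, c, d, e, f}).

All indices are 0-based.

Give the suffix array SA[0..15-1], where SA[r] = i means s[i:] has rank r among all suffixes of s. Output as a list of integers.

[12, 10, 1, 13, 11, 9, 3, 7, 0, 8, 2, 14, 6, 4, 5]

sorted suffixes:
  #0 SA[0]=12  'aae'
  #1 SA[1]=10  'abaae'
  #2 SA[2]=1  'adbefecdbabaae'
  #3 SA[3]=13  'ae'
  #4 SA[4]=11  'baae'
  #5 SA[5]=9  'babaae'
  #6 SA[6]=3  'befecdbabaae'
  #7 SA[7]=7  'cdbabaae'
  #8 SA[8]=0  'dadbefecdbabaae'
  #9 SA[9]=8  'dbabaae'
  #10 SA[10]=2  'dbefecdbabaae'
  #11 SA[11]=14  'e'
  #12 SA[12]=6  'ecdbabaae'
  #13 SA[13]=4  'efecdbabaae'
  #14 SA[14]=5  'fecdbabaae'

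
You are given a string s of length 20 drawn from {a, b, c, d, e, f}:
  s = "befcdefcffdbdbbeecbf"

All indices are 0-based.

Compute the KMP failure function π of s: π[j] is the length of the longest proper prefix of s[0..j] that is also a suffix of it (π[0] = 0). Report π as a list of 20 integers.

π[0] = 0
j=1 s[j]='e': π[1]=0 (border '')
j=2 s[j]='f': π[2]=0 (border '')
j=3 s[j]='c': π[3]=0 (border '')
j=4 s[j]='d': π[4]=0 (border '')
j=5 s[j]='e': π[5]=0 (border '')
j=6 s[j]='f': π[6]=0 (border '')
j=7 s[j]='c': π[7]=0 (border '')
j=8 s[j]='f': π[8]=0 (border '')
j=9 s[j]='f': π[9]=0 (border '')
j=10 s[j]='d': π[10]=0 (border '')
j=11 s[j]='b': π[11]=1 (border 'b')
j=12 s[j]='d': k: 1→0; π[12]=0 (border '')
j=13 s[j]='b': π[13]=1 (border 'b')
j=14 s[j]='b': k: 1→0; π[14]=1 (border 'b')
j=15 s[j]='e': π[15]=2 (border 'be')
j=16 s[j]='e': k: 2→0; π[16]=0 (border '')
j=17 s[j]='c': π[17]=0 (border '')
j=18 s[j]='b': π[18]=1 (border 'b')
j=19 s[j]='f': k: 1→0; π[19]=0 (border '')

[0, 0, 0, 0, 0, 0, 0, 0, 0, 0, 0, 1, 0, 1, 1, 2, 0, 0, 1, 0]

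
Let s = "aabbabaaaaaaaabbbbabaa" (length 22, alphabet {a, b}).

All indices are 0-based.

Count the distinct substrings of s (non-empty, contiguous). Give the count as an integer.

rank | idx | suffix
   0 |  21 | a
   1 |  20 | aa
   2 |   6 | aaaaaaaabbbbabaa
   3 |   7 | aaaaaaabbbbabaa
   4 |   8 | aaaaaabbbbabaa
   5 |   9 | aaaaabbbbabaa
   6 |  10 | aaaabbbbabaa
   7 |  11 | aaabbbbabaa
   8 |   0 | aabbabaaaaaaaabbbbabaa
   9 |  12 | aabbbbabaa
  10 |  18 | abaa
  11 |   4 | abaaaaaaaabbbbabaa
  12 |   1 | abbabaaaaaaaabbbbabaa
  13 |  13 | abbbbabaa
  14 |  19 | baa
  15 |   5 | baaaaaaaabbbbabaa
  16 |  17 | babaa
  17 |   3 | babaaaaaaaabbbbabaa
  18 |  16 | bbabaa
  19 |   2 | bbabaaaaaaaabbbbabaa
  20 |  15 | bbbabaa
  21 |  14 | bbbbabaa

SA = [21, 20, 6, 7, 8, 9, 10, 11, 0, 12, 18, 4, 1, 13, 19, 5, 17, 3, 16, 2, 15, 14]
rank  pair      lcp
   1  s[21:],s[20:]  1  'a'
   2  s[20:],s[6:]  2  'aa'
   3  s[6:],s[7:]  7  'aaaaaaa'
   4  s[7:],s[8:]  6  'aaaaaa'
   5  s[8:],s[9:]  5  'aaaaa'
   6  s[9:],s[10:]  4  'aaaa'
   7  s[10:],s[11:]  3  'aaa'
   8  s[11:],s[0:]  2  'aa'
   9  s[0:],s[12:]  4  'aabb'
  10  s[12:],s[18:]  1  'a'
  11  s[18:],s[4:]  4  'abaa'
  12  s[4:],s[1:]  2  'ab'
  13  s[1:],s[13:]  3  'abb'
  14  s[13:],s[19:]  0  ''
  15  s[19:],s[5:]  3  'baa'
  16  s[5:],s[17:]  2  'ba'
  17  s[17:],s[3:]  5  'babaa'
  18  s[3:],s[16:]  1  'b'
  19  s[16:],s[2:]  6  'bbabaa'
  20  s[2:],s[15:]  2  'bb'
  21  s[15:],s[14:]  3  'bbb'

n(n+1)/2 = 22·23/2 = 253
Σ LCP = 0 + 1 + 2 + 7 + 6 + 5 + 4 + 3 + 2 + 4 + 1 + 4 + 2 + 3 + 0 + 3 + 2 + 5 + 1 + 6 + 2 + 3 = 66
distinct = 253 − 66 = 187

187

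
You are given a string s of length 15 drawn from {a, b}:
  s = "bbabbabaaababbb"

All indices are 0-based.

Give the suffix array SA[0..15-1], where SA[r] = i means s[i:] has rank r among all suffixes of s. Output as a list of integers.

[7, 8, 5, 9, 2, 11, 14, 6, 4, 1, 10, 13, 3, 0, 12]

sorted suffixes:
  #0 SA[0]=7  'aaababbb'
  #1 SA[1]=8  'aababbb'
  #2 SA[2]=5  'abaaababbb'
  #3 SA[3]=9  'ababbb'
  #4 SA[4]=2  'abbabaaababbb'
  #5 SA[5]=11  'abbb'
  #6 SA[6]=14  'b'
  #7 SA[7]=6  'baaababbb'
  #8 SA[8]=4  'babaaababbb'
  #9 SA[9]=1  'babbabaaababbb'
  #10 SA[10]=10  'babbb'
  #11 SA[11]=13  'bb'
  #12 SA[12]=3  'bbabaaababbb'
  #13 SA[13]=0  'bbabbabaaababbb'
  #14 SA[14]=12  'bbb'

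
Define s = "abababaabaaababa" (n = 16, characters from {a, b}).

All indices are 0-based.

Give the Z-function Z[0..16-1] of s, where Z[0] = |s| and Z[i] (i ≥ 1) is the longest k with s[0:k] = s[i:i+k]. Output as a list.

[16, 0, 5, 0, 3, 0, 1, 3, 0, 1, 1, 5, 0, 3, 0, 1]

Z[0]=16
i=1: outside box; Z[1]=0
i=2: outside box; Z[2]=5 grow→box=[2,7)
i=3: min(r-i=4, Z[1]=0)=0; Z[3]=0
i=4: min(r-i=3, Z[2]=5)=3; Z[4]=3
i=5: min(r-i=2, Z[3]=0)=0; Z[5]=0
i=6: min(r-i=1, Z[4]=3)=1; Z[6]=1
i=7: outside box; Z[7]=3 grow→box=[7,10)
i=8: min(r-i=2, Z[1]=0)=0; Z[8]=0
i=9: min(r-i=1, Z[2]=5)=1; Z[9]=1
i=10: outside box; Z[10]=1 grow→box=[10,11)
i=11: outside box; Z[11]=5 grow→box=[11,16)
i=12: min(r-i=4, Z[1]=0)=0; Z[12]=0
i=13: min(r-i=3, Z[2]=5)=3; Z[13]=3
i=14: min(r-i=2, Z[3]=0)=0; Z[14]=0
i=15: min(r-i=1, Z[4]=3)=1; Z[15]=1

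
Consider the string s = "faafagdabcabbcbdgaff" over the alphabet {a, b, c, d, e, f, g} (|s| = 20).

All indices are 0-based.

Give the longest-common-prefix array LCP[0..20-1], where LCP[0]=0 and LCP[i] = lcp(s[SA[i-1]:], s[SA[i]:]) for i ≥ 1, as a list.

[0, 1, 2, 1, 2, 1, 0, 1, 2, 1, 0, 1, 0, 1, 0, 1, 2, 1, 0, 1]

rank | idx | suffix
   0 |   1 | aafagdabcabbcbdgaff
   1 |  10 | abbcbdgaff
   2 |   7 | abcabbcbdgaff
   3 |   2 | afagdabcabbcbdgaff
   4 |  17 | aff
   5 |   4 | agdabcabbcbdgaff
   6 |  11 | bbcbdgaff
   7 |   8 | bcabbcbdgaff
   8 |  12 | bcbdgaff
   9 |  14 | bdgaff
  10 |   9 | cabbcbdgaff
  11 |  13 | cbdgaff
  12 |   6 | dabcabbcbdgaff
  13 |  15 | dgaff
  14 |  19 | f
  15 |   0 | faafagdabcabbcbdgaff
  16 |   3 | fagdabcabbcbdgaff
  17 |  18 | ff
  18 |  16 | gaff
  19 |   5 | gdabcabbcbdgaff

SA = [1, 10, 7, 2, 17, 4, 11, 8, 12, 14, 9, 13, 6, 15, 19, 0, 3, 18, 16, 5]
rank  pair      lcp
   1  s[1:],s[10:]  1  'a'
   2  s[10:],s[7:]  2  'ab'
   3  s[7:],s[2:]  1  'a'
   4  s[2:],s[17:]  2  'af'
   5  s[17:],s[4:]  1  'a'
   6  s[4:],s[11:]  0  ''
   7  s[11:],s[8:]  1  'b'
   8  s[8:],s[12:]  2  'bc'
   9  s[12:],s[14:]  1  'b'
  10  s[14:],s[9:]  0  ''
  11  s[9:],s[13:]  1  'c'
  12  s[13:],s[6:]  0  ''
  13  s[6:],s[15:]  1  'd'
  14  s[15:],s[19:]  0  ''
  15  s[19:],s[0:]  1  'f'
  16  s[0:],s[3:]  2  'fa'
  17  s[3:],s[18:]  1  'f'
  18  s[18:],s[16:]  0  ''
  19  s[16:],s[5:]  1  'g'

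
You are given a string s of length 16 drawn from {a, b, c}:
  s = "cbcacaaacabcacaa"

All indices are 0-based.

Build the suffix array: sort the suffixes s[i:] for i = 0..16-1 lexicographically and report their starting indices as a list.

[15, 14, 5, 6, 9, 12, 3, 7, 10, 1, 13, 4, 8, 11, 2, 0]

sorted suffixes:
  #0 SA[0]=15  'a'
  #1 SA[1]=14  'aa'
  #2 SA[2]=5  'aaacabcacaa'
  #3 SA[3]=6  'aacabcacaa'
  #4 SA[4]=9  'abcacaa'
  #5 SA[5]=12  'acaa'
  #6 SA[6]=3  'acaaacabcacaa'
  #7 SA[7]=7  'acabcacaa'
  #8 SA[8]=10  'bcacaa'
  #9 SA[9]=1  'bcacaaacabcacaa'
  #10 SA[10]=13  'caa'
  #11 SA[11]=4  'caaacabcacaa'
  #12 SA[12]=8  'cabcacaa'
  #13 SA[13]=11  'cacaa'
  #14 SA[14]=2  'cacaaacabcacaa'
  #15 SA[15]=0  'cbcacaaacabcacaa'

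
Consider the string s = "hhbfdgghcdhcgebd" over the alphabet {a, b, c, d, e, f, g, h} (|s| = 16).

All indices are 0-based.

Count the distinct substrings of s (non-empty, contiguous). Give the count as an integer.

rank→(start, suffix):
  0 → (14, 'bd')
  1 → (2, 'bfdgghcdhcgebd')
  2 → (8, 'cdhcgebd')
  3 → (11, 'cgebd')
  4 → (15, 'd')
  5 → (4, 'dgghcdhcgebd')
  6 → (9, 'dhcgebd')
  7 → (13, 'ebd')
  8 → (3, 'fdgghcdhcgebd')
  9 → (12, 'gebd')
  10 → (5, 'gghcdhcgebd')
  11 → (6, 'ghcdhcgebd')
  12 → (1, 'hbfdgghcdhcgebd')
  13 → (7, 'hcdhcgebd')
  14 → (10, 'hcgebd')
  15 → (0, 'hhbfdgghcdhcgebd')

SA = [14, 2, 8, 11, 15, 4, 9, 13, 3, 12, 5, 6, 1, 7, 10, 0]
[i] adj suffixes → lcp
  [1] 14/2 → 1 ('b')
  [2] 2/8 → 0 ('')
  [3] 8/11 → 1 ('c')
  [4] 11/15 → 0 ('')
  [5] 15/4 → 1 ('d')
  [6] 4/9 → 1 ('d')
  [7] 9/13 → 0 ('')
  [8] 13/3 → 0 ('')
  [9] 3/12 → 0 ('')
  [10] 12/5 → 1 ('g')
  [11] 5/6 → 1 ('g')
  [12] 6/1 → 0 ('')
  [13] 1/7 → 1 ('h')
  [14] 7/10 → 2 ('hc')
  [15] 10/0 → 1 ('h')

n(n+1)/2 = 16·17/2 = 136
Σ LCP = 0 + 1 + 0 + 1 + 0 + 1 + 1 + 0 + 0 + 0 + 1 + 1 + 0 + 1 + 2 + 1 = 10
distinct = 136 − 10 = 126

126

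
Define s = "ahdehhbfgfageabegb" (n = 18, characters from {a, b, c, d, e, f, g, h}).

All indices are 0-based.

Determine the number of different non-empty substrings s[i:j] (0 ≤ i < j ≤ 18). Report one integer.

160

rank→(start, suffix):
  0 → (13, 'abegb')
  1 → (10, 'ageabegb')
  2 → (0, 'ahdehhbfgfageabegb')
  3 → (17, 'b')
  4 → (14, 'begb')
  5 → (6, 'bfgfageabegb')
  6 → (2, 'dehhbfgfageabegb')
  7 → (12, 'eabegb')
  8 → (15, 'egb')
  9 → (3, 'ehhbfgfageabegb')
  10 → (9, 'fageabegb')
  11 → (7, 'fgfageabegb')
  12 → (16, 'gb')
  13 → (11, 'geabegb')
  14 → (8, 'gfageabegb')
  15 → (5, 'hbfgfageabegb')
  16 → (1, 'hdehhbfgfageabegb')
  17 → (4, 'hhbfgfageabegb')

SA = [13, 10, 0, 17, 14, 6, 2, 12, 15, 3, 9, 7, 16, 11, 8, 5, 1, 4]
i: (SA[i-1],SA[i]) lcp shared
  1: (13,10) 1 'a'
  2: (10,0) 1 'a'
  3: (0,17) 0 ''
  4: (17,14) 1 'b'
  5: (14,6) 1 'b'
  6: (6,2) 0 ''
  7: (2,12) 0 ''
  8: (12,15) 1 'e'
  9: (15,3) 1 'e'
  10: (3,9) 0 ''
  11: (9,7) 1 'f'
  12: (7,16) 0 ''
  13: (16,11) 1 'g'
  14: (11,8) 1 'g'
  15: (8,5) 0 ''
  16: (5,1) 1 'h'
  17: (1,4) 1 'h'

n(n+1)/2 = 18·19/2 = 171
Σ LCP = 0 + 1 + 1 + 0 + 1 + 1 + 0 + 0 + 1 + 1 + 0 + 1 + 0 + 1 + 1 + 0 + 1 + 1 = 11
distinct = 171 − 11 = 160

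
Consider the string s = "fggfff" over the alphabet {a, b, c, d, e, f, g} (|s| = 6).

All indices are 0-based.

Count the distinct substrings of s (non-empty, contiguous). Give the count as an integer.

rank | idx | suffix
   0 |   5 | f
   1 |   4 | ff
   2 |   3 | fff
   3 |   0 | fggfff
   4 |   2 | gfff
   5 |   1 | ggfff

SA = [5, 4, 3, 0, 2, 1]
rank  pair      lcp
   1  s[5:],s[4:]  1  'f'
   2  s[4:],s[3:]  2  'ff'
   3  s[3:],s[0:]  1  'f'
   4  s[0:],s[2:]  0  ''
   5  s[2:],s[1:]  1  'g'

n(n+1)/2 = 6·7/2 = 21
Σ LCP = 0 + 1 + 2 + 1 + 0 + 1 = 5
distinct = 21 − 5 = 16

16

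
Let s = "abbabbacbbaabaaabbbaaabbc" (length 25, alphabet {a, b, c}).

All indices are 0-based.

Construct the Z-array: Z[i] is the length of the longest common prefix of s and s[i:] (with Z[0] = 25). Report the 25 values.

[25, 0, 0, 4, 0, 0, 1, 0, 0, 0, 1, 2, 0, 1, 1, 3, 0, 0, 0, 1, 1, 3, 0, 0, 0]

Z[0]=25
i=1: outside box; Z[1]=0
i=2: outside box; Z[2]=0
i=3: outside box; Z[3]=4 grow→box=[3,7)
i=4: min(r-i=3, Z[1]=0)=0; Z[4]=0
i=5: min(r-i=2, Z[2]=0)=0; Z[5]=0
i=6: min(r-i=1, Z[3]=4)=1; Z[6]=1
i=7: outside box; Z[7]=0
i=8: outside box; Z[8]=0
i=9: outside box; Z[9]=0
i=10: outside box; Z[10]=1 grow→box=[10,11)
i=11: outside box; Z[11]=2 grow→box=[11,13)
i=12: min(r-i=1, Z[1]=0)=0; Z[12]=0
i=13: outside box; Z[13]=1 grow→box=[13,14)
i=14: outside box; Z[14]=1 grow→box=[14,15)
i=15: outside box; Z[15]=3 grow→box=[15,18)
i=16: min(r-i=2, Z[1]=0)=0; Z[16]=0
i=17: min(r-i=1, Z[2]=0)=0; Z[17]=0
i=18: outside box; Z[18]=0
i=19: outside box; Z[19]=1 grow→box=[19,20)
i=20: outside box; Z[20]=1 grow→box=[20,21)
i=21: outside box; Z[21]=3 grow→box=[21,24)
i=22: min(r-i=2, Z[1]=0)=0; Z[22]=0
i=23: min(r-i=1, Z[2]=0)=0; Z[23]=0
i=24: outside box; Z[24]=0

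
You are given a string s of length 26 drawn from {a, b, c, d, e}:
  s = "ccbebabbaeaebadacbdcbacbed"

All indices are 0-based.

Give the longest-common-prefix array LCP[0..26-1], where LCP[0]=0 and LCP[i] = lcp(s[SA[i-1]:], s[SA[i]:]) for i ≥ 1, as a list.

[0, 1, 3, 1, 1, 2, 0, 2, 2, 2, 1, 1, 1, 2, 0, 2, 2, 3, 1, 0, 1, 1, 0, 1, 3, 1]

rank | idx | suffix
   0 |   5 | abbaeaebadacbdcbacbed
   1 |  15 | acbdcbacbed
   2 |  21 | acbed
   3 |  13 | adacbdcbacbed
   4 |   8 | aeaebadacbdcbacbed
   5 |  10 | aebadacbdcbacbed
   6 |   4 | babbaeaebadacbdcbacbed
   7 |  20 | bacbed
   8 |  12 | badacbdcbacbed
   9 |   7 | baeaebadacbdcbacbed
  10 |   6 | bbaeaebadacbdcbacbed
  11 |  17 | bdcbacbed
  12 |   2 | bebabbaeaebadacbdcbacbed
  13 |  23 | bed
  14 |  19 | cbacbed
  15 |  16 | cbdcbacbed
  16 |   1 | cbebabbaeaebadacbdcbacbed
  17 |  22 | cbed
  18 |   0 | ccbebabbaeaebadacbdcbacbed
  19 |  25 | d
  20 |  14 | dacbdcbacbed
  21 |  18 | dcbacbed
  22 |   9 | eaebadacbdcbacbed
  23 |   3 | ebabbaeaebadacbdcbacbed
  24 |  11 | ebadacbdcbacbed
  25 |  24 | ed

SA = [5, 15, 21, 13, 8, 10, 4, 20, 12, 7, 6, 17, 2, 23, 19, 16, 1, 22, 0, 25, 14, 18, 9, 3, 11, 24]
rank  pair      lcp
   1  s[5:],s[15:]  1  'a'
   2  s[15:],s[21:]  3  'acb'
   3  s[21:],s[13:]  1  'a'
   4  s[13:],s[8:]  1  'a'
   5  s[8:],s[10:]  2  'ae'
   6  s[10:],s[4:]  0  ''
   7  s[4:],s[20:]  2  'ba'
   8  s[20:],s[12:]  2  'ba'
   9  s[12:],s[7:]  2  'ba'
  10  s[7:],s[6:]  1  'b'
  11  s[6:],s[17:]  1  'b'
  12  s[17:],s[2:]  1  'b'
  13  s[2:],s[23:]  2  'be'
  14  s[23:],s[19:]  0  ''
  15  s[19:],s[16:]  2  'cb'
  16  s[16:],s[1:]  2  'cb'
  17  s[1:],s[22:]  3  'cbe'
  18  s[22:],s[0:]  1  'c'
  19  s[0:],s[25:]  0  ''
  20  s[25:],s[14:]  1  'd'
  21  s[14:],s[18:]  1  'd'
  22  s[18:],s[9:]  0  ''
  23  s[9:],s[3:]  1  'e'
  24  s[3:],s[11:]  3  'eba'
  25  s[11:],s[24:]  1  'e'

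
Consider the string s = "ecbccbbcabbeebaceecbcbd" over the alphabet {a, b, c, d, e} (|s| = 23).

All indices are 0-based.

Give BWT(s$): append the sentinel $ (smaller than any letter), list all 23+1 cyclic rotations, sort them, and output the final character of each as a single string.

rank  rotation                  last
    0  $ecbccbbcabbeebaceecbcbd  d
    1  abbeebaceecbcbd$ecbccbbc  c
    2  aceecbcbd$ecbccbbcabbeeb  b
    3  baceecbcbd$ecbccbbcabbee  e
    4  bbcabbeebaceecbcbd$ecbcc  c
    5  bbeebaceecbcbd$ecbccbbca  a
    6  bcabbeebaceecbcbd$ecbccb  b
    7  bcbd$ecbccbbcabbeebaceec  c
    8  bccbbcabbeebaceecbcbd$ec  c
    9  bd$ecbccbbcabbeebaceecbc  c
   10  beebaceecbcbd$ecbccbbcab  b
   11  cabbeebaceecbcbd$ecbccbb  b
   12  cbbcabbeebaceecbcbd$ecbc  c
   13  cbcbd$ecbccbbcabbeebacee  e
   14  cbccbbcabbeebaceecbcbd$e  e
   15  cbd$ecbccbbcabbeebaceecb  b
   16  ccbbcabbeebaceecbcbd$ecb  b
   17  ceecbcbd$ecbccbbcabbeeba  a
   18  d$ecbccbbcabbeebaceecbcb  b
   19  ebaceecbcbd$ecbccbbcabbe  e
   20  ecbcbd$ecbccbbcabbeebace  e
   21  ecbccbbcabbeebaceecbcbd$  $
   22  eebaceecbcbd$ecbccbbcabb  b
   23  eecbcbd$ecbccbbcabbeebac  c

dcbecabcccbbceebbabee$bc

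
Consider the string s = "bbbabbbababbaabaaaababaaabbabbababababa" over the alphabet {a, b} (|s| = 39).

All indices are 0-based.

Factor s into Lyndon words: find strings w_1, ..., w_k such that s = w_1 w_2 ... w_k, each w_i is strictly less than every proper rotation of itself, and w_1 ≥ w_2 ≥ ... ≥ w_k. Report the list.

["b", "b", "b", "abbb", "ababb", "aab", "aaaababaaabbabbabababab", "a"]

emit factor 1: 'b' (i=0, period=1)
emit factor 2: 'b' (i=1, period=1)
emit factor 3: 'b' (i=2, period=1)
emit factor 4: 'abbb' (i=3, period=4)
emit factor 5: 'ababb' (i=7, period=5)
emit factor 6: 'aab' (i=12, period=3)
emit factor 7: 'aaaababaaabbabbabababab' (i=15, period=23)
emit factor 8: 'a' (i=38, period=1)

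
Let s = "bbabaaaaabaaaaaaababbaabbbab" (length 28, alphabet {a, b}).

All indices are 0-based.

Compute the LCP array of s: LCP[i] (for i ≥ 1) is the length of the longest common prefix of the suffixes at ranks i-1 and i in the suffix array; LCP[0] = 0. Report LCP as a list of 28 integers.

rank→(start, suffix):
  0 → (10, 'aaaaaaababbaabbbab')
  1 → (11, 'aaaaaababbaabbbab')
  2 → (4, 'aaaaabaaaaaaababbaabbbab')
  3 → (12, 'aaaaababbaabbbab')
  4 → (5, 'aaaabaaaaaaababbaabbbab')
  5 → (13, 'aaaababbaabbbab')
  6 → (6, 'aaabaaaaaaababbaabbbab')
  7 → (14, 'aaababbaabbbab')
  8 → (7, 'aabaaaaaaababbaabbbab')
  9 → (15, 'aababbaabbbab')
  10 → (21, 'aabbbab')
  11 → (26, 'ab')
  12 → (8, 'abaaaaaaababbaabbbab')
  13 → (2, 'abaaaaabaaaaaaababbaabbbab')
  14 → (16, 'ababbaabbbab')
  15 → (18, 'abbaabbbab')
  16 → (22, 'abbbab')
  17 → (27, 'b')
  18 → (9, 'baaaaaaababbaabbbab')
  19 → (3, 'baaaaabaaaaaaababbaabbbab')
  20 → (20, 'baabbbab')
  21 → (25, 'bab')
  22 → (1, 'babaaaaabaaaaaaababbaabbbab')
  23 → (17, 'babbaabbbab')
  24 → (19, 'bbaabbbab')
  25 → (24, 'bbab')
  26 → (0, 'bbabaaaaabaaaaaaababbaabbbab')
  27 → (23, 'bbbab')

SA = [10, 11, 4, 12, 5, 13, 6, 14, 7, 15, 21, 26, 8, 2, 16, 18, 22, 27, 9, 3, 20, 25, 1, 17, 19, 24, 0, 23]
[i] adj suffixes → lcp
  [1] 10/11 → 6 ('aaaaaa')
  [2] 11/4 → 5 ('aaaaa')
  [3] 4/12 → 7 ('aaaaaba')
  [4] 12/5 → 4 ('aaaa')
  [5] 5/13 → 6 ('aaaaba')
  [6] 13/6 → 3 ('aaa')
  [7] 6/14 → 5 ('aaaba')
  [8] 14/7 → 2 ('aa')
  [9] 7/15 → 4 ('aaba')
  [10] 15/21 → 3 ('aab')
  [11] 21/26 → 1 ('a')
  [12] 26/8 → 2 ('ab')
  [13] 8/2 → 7 ('abaaaaa')
  [14] 2/16 → 3 ('aba')
  [15] 16/18 → 2 ('ab')
  [16] 18/22 → 3 ('abb')
  [17] 22/27 → 0 ('')
  [18] 27/9 → 1 ('b')
  [19] 9/3 → 6 ('baaaaa')
  [20] 3/20 → 3 ('baa')
  [21] 20/25 → 2 ('ba')
  [22] 25/1 → 3 ('bab')
  [23] 1/17 → 3 ('bab')
  [24] 17/19 → 1 ('b')
  [25] 19/24 → 3 ('bba')
  [26] 24/0 → 4 ('bbab')
  [27] 0/23 → 2 ('bb')

[0, 6, 5, 7, 4, 6, 3, 5, 2, 4, 3, 1, 2, 7, 3, 2, 3, 0, 1, 6, 3, 2, 3, 3, 1, 3, 4, 2]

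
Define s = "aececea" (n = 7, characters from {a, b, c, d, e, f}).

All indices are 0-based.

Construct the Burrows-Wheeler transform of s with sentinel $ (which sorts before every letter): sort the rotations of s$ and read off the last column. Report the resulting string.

ae$eecca

rank  rotation  last
    0  $aececea  a
    1  a$aecece  e
    2  aececea$  $
    3  cea$aece  e
    4  cecea$ae  e
    5  ea$aecec  c
    6  ecea$aec  c
    7  ececea$a  a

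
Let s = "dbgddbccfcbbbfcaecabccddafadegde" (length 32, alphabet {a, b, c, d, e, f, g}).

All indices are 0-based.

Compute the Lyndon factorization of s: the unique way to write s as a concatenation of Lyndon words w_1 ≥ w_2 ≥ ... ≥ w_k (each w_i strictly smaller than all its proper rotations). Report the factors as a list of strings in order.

emit factor 1: 'd' (i=0, period=1)
emit factor 2: 'bgdd' (i=1, period=4)
emit factor 3: 'bccfc' (i=5, period=5)
emit factor 4: 'bbbfc' (i=10, period=5)
emit factor 5: 'aec' (i=15, period=3)
emit factor 6: 'abccddafadegde' (i=18, period=14)

["d", "bgdd", "bccfc", "bbbfc", "aec", "abccddafadegde"]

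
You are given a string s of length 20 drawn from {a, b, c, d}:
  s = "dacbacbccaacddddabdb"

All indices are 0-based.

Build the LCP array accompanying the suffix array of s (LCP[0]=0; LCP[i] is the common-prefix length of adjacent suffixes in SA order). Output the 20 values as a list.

[0, 1, 1, 3, 2, 0, 1, 1, 1, 0, 1, 2, 1, 1, 0, 2, 1, 1, 2, 3]

rank | idx | suffix
   0 |   9 | aacddddabdb
   1 |  16 | abdb
   2 |   1 | acbacbccaacddddabdb
   3 |   4 | acbccaacddddabdb
   4 |  10 | acddddabdb
   5 |  19 | b
   6 |   3 | bacbccaacddddabdb
   7 |   6 | bccaacddddabdb
   8 |  17 | bdb
   9 |   8 | caacddddabdb
  10 |   2 | cbacbccaacddddabdb
  11 |   5 | cbccaacddddabdb
  12 |   7 | ccaacddddabdb
  13 |  11 | cddddabdb
  14 |  15 | dabdb
  15 |   0 | dacbacbccaacddddabdb
  16 |  18 | db
  17 |  14 | ddabdb
  18 |  13 | dddabdb
  19 |  12 | ddddabdb

SA = [9, 16, 1, 4, 10, 19, 3, 6, 17, 8, 2, 5, 7, 11, 15, 0, 18, 14, 13, 12]
rank  pair      lcp
   1  s[9:],s[16:]  1  'a'
   2  s[16:],s[1:]  1  'a'
   3  s[1:],s[4:]  3  'acb'
   4  s[4:],s[10:]  2  'ac'
   5  s[10:],s[19:]  0  ''
   6  s[19:],s[3:]  1  'b'
   7  s[3:],s[6:]  1  'b'
   8  s[6:],s[17:]  1  'b'
   9  s[17:],s[8:]  0  ''
  10  s[8:],s[2:]  1  'c'
  11  s[2:],s[5:]  2  'cb'
  12  s[5:],s[7:]  1  'c'
  13  s[7:],s[11:]  1  'c'
  14  s[11:],s[15:]  0  ''
  15  s[15:],s[0:]  2  'da'
  16  s[0:],s[18:]  1  'd'
  17  s[18:],s[14:]  1  'd'
  18  s[14:],s[13:]  2  'dd'
  19  s[13:],s[12:]  3  'ddd'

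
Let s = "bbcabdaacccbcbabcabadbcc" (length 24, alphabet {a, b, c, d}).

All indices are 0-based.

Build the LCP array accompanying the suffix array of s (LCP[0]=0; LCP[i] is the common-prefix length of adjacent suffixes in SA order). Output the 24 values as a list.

rank | idx | suffix
   0 |   6 | aacccbcbabcabadbcc
   1 |  17 | abadbcc
   2 |  14 | abcabadbcc
   3 |   3 | abdaacccbcbabcabadbcc
   4 |   7 | acccbcbabcabadbcc
   5 |  19 | adbcc
   6 |  13 | babcabadbcc
   7 |  18 | badbcc
   8 |   0 | bbcabdaacccbcbabcabadbcc
   9 |  15 | bcabadbcc
  10 |   1 | bcabdaacccbcbabcabadbcc
  11 |  11 | bcbabcabadbcc
  12 |  21 | bcc
  13 |   4 | bdaacccbcbabcabadbcc
  14 |  23 | c
  15 |  16 | cabadbcc
  16 |   2 | cabdaacccbcbabcabadbcc
  17 |  12 | cbabcabadbcc
  18 |  10 | cbcbabcabadbcc
  19 |  22 | cc
  20 |   9 | ccbcbabcabadbcc
  21 |   8 | cccbcbabcabadbcc
  22 |   5 | daacccbcbabcabadbcc
  23 |  20 | dbcc

SA = [6, 17, 14, 3, 7, 19, 13, 18, 0, 15, 1, 11, 21, 4, 23, 16, 2, 12, 10, 22, 9, 8, 5, 20]
rank  pair      lcp
   1  s[6:],s[17:]  1  'a'
   2  s[17:],s[14:]  2  'ab'
   3  s[14:],s[3:]  2  'ab'
   4  s[3:],s[7:]  1  'a'
   5  s[7:],s[19:]  1  'a'
   6  s[19:],s[13:]  0  ''
   7  s[13:],s[18:]  2  'ba'
   8  s[18:],s[0:]  1  'b'
   9  s[0:],s[15:]  1  'b'
  10  s[15:],s[1:]  4  'bcab'
  11  s[1:],s[11:]  2  'bc'
  12  s[11:],s[21:]  2  'bc'
  13  s[21:],s[4:]  1  'b'
  14  s[4:],s[23:]  0  ''
  15  s[23:],s[16:]  1  'c'
  16  s[16:],s[2:]  3  'cab'
  17  s[2:],s[12:]  1  'c'
  18  s[12:],s[10:]  2  'cb'
  19  s[10:],s[22:]  1  'c'
  20  s[22:],s[9:]  2  'cc'
  21  s[9:],s[8:]  2  'cc'
  22  s[8:],s[5:]  0  ''
  23  s[5:],s[20:]  1  'd'

[0, 1, 2, 2, 1, 1, 0, 2, 1, 1, 4, 2, 2, 1, 0, 1, 3, 1, 2, 1, 2, 2, 0, 1]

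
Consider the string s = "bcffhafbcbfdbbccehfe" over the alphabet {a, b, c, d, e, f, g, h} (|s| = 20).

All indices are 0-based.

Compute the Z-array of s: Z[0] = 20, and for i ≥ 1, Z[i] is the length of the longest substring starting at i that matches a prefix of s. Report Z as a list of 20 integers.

[20, 0, 0, 0, 0, 0, 0, 2, 0, 1, 0, 0, 1, 2, 0, 0, 0, 0, 0, 0]

Z[0]=20
i=1: outside box; Z[1]=0
i=2: outside box; Z[2]=0
i=3: outside box; Z[3]=0
i=4: outside box; Z[4]=0
i=5: outside box; Z[5]=0
i=6: outside box; Z[6]=0
i=7: outside box; Z[7]=2 grow→box=[7,9)
i=8: min(r-i=1, Z[1]=0)=0; Z[8]=0
i=9: outside box; Z[9]=1 grow→box=[9,10)
i=10: outside box; Z[10]=0
i=11: outside box; Z[11]=0
i=12: outside box; Z[12]=1 grow→box=[12,13)
i=13: outside box; Z[13]=2 grow→box=[13,15)
i=14: min(r-i=1, Z[1]=0)=0; Z[14]=0
i=15: outside box; Z[15]=0
i=16: outside box; Z[16]=0
i=17: outside box; Z[17]=0
i=18: outside box; Z[18]=0
i=19: outside box; Z[19]=0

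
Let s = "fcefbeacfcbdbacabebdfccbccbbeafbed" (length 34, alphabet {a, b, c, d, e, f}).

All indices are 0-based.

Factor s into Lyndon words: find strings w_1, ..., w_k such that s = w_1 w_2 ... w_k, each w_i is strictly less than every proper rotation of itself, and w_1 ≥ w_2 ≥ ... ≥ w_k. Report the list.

["f", "cef", "be", "acfcbdb", "ac", "abebdfccbccbbeafbed"]

emit factor 1: 'f' (i=0, period=1)
emit factor 2: 'cef' (i=1, period=3)
emit factor 3: 'be' (i=4, period=2)
emit factor 4: 'acfcbdb' (i=6, period=7)
emit factor 5: 'ac' (i=13, period=2)
emit factor 6: 'abebdfccbccbbeafbed' (i=15, period=19)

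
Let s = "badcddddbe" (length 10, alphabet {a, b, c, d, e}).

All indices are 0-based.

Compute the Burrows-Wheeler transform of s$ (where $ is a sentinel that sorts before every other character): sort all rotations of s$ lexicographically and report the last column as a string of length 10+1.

eb$dddaddcb

rank  rotation     last
    0  $badcddddbe  e
    1  adcddddbe$b  b
    2  badcddddbe$  $
    3  be$badcdddd  d
    4  cddddbe$bad  d
    5  dbe$badcddd  d
    6  dcddddbe$ba  a
    7  ddbe$badcdd  d
    8  dddbe$badcd  d
    9  ddddbe$badc  c
   10  e$badcddddb  b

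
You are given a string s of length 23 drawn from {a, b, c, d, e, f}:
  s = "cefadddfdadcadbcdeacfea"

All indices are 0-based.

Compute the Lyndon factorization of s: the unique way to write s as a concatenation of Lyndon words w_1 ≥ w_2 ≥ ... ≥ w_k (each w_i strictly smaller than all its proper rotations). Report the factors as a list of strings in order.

emit factor 1: 'cef' (i=0, period=3)
emit factor 2: 'adddfd' (i=3, period=6)
emit factor 3: 'adc' (i=9, period=3)
emit factor 4: 'adbcde' (i=12, period=6)
emit factor 5: 'acfe' (i=18, period=4)
emit factor 6: 'a' (i=22, period=1)

["cef", "adddfd", "adc", "adbcde", "acfe", "a"]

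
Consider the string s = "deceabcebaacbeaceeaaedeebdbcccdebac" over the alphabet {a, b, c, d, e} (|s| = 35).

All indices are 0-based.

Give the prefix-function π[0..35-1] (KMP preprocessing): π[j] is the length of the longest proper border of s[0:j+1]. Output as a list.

π[0] = 0
j=1 s[j]='e': π[1]=0 (border '')
j=2 s[j]='c': π[2]=0 (border '')
j=3 s[j]='e': π[3]=0 (border '')
j=4 s[j]='a': π[4]=0 (border '')
j=5 s[j]='b': π[5]=0 (border '')
j=6 s[j]='c': π[6]=0 (border '')
j=7 s[j]='e': π[7]=0 (border '')
j=8 s[j]='b': π[8]=0 (border '')
j=9 s[j]='a': π[9]=0 (border '')
j=10 s[j]='a': π[10]=0 (border '')
j=11 s[j]='c': π[11]=0 (border '')
j=12 s[j]='b': π[12]=0 (border '')
j=13 s[j]='e': π[13]=0 (border '')
j=14 s[j]='a': π[14]=0 (border '')
j=15 s[j]='c': π[15]=0 (border '')
j=16 s[j]='e': π[16]=0 (border '')
j=17 s[j]='e': π[17]=0 (border '')
j=18 s[j]='a': π[18]=0 (border '')
j=19 s[j]='a': π[19]=0 (border '')
j=20 s[j]='e': π[20]=0 (border '')
j=21 s[j]='d': π[21]=1 (border 'd')
j=22 s[j]='e': π[22]=2 (border 'de')
j=23 s[j]='e': k: 2→0; π[23]=0 (border '')
j=24 s[j]='b': π[24]=0 (border '')
j=25 s[j]='d': π[25]=1 (border 'd')
j=26 s[j]='b': k: 1→0; π[26]=0 (border '')
j=27 s[j]='c': π[27]=0 (border '')
j=28 s[j]='c': π[28]=0 (border '')
j=29 s[j]='c': π[29]=0 (border '')
j=30 s[j]='d': π[30]=1 (border 'd')
j=31 s[j]='e': π[31]=2 (border 'de')
j=32 s[j]='b': k: 2→0; π[32]=0 (border '')
j=33 s[j]='a': π[33]=0 (border '')
j=34 s[j]='c': π[34]=0 (border '')

[0, 0, 0, 0, 0, 0, 0, 0, 0, 0, 0, 0, 0, 0, 0, 0, 0, 0, 0, 0, 0, 1, 2, 0, 0, 1, 0, 0, 0, 0, 1, 2, 0, 0, 0]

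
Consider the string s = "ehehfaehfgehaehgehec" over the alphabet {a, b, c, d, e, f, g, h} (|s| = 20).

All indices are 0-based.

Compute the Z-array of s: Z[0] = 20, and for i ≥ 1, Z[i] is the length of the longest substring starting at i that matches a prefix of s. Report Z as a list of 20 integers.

Z[0]=20
i=1: i≥r, start 0; Z[1]=0
i=2: i≥r, start 0; Z[2]=2 grow→box=[2,4)
i=3: min(r-i=1, Z[1]=0)=0; Z[3]=0
i=4: i≥r, start 0; Z[4]=0
i=5: i≥r, start 0; Z[5]=0
i=6: i≥r, start 0; Z[6]=2 grow→box=[6,8)
i=7: min(r-i=1, Z[1]=0)=0; Z[7]=0
i=8: i≥r, start 0; Z[8]=0
i=9: i≥r, start 0; Z[9]=0
i=10: i≥r, start 0; Z[10]=2 grow→box=[10,12)
i=11: min(r-i=1, Z[1]=0)=0; Z[11]=0
i=12: i≥r, start 0; Z[12]=0
i=13: i≥r, start 0; Z[13]=2 grow→box=[13,15)
i=14: min(r-i=1, Z[1]=0)=0; Z[14]=0
i=15: i≥r, start 0; Z[15]=0
i=16: i≥r, start 0; Z[16]=3 grow→box=[16,19)
i=17: min(r-i=2, Z[1]=0)=0; Z[17]=0
i=18: min(r-i=1, Z[2]=2)=1; Z[18]=1
i=19: i≥r, start 0; Z[19]=0

[20, 0, 2, 0, 0, 0, 2, 0, 0, 0, 2, 0, 0, 2, 0, 0, 3, 0, 1, 0]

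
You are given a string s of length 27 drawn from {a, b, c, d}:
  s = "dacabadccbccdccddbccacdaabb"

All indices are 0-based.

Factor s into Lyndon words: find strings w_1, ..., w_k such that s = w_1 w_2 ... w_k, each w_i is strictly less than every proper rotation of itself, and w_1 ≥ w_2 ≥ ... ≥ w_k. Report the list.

["d", "ac", "abadccbccdccddbccacd", "aabb"]

emit factor 1: 'd' (i=0, period=1)
emit factor 2: 'ac' (i=1, period=2)
emit factor 3: 'abadccbccdccddbccacd' (i=3, period=20)
emit factor 4: 'aabb' (i=23, period=4)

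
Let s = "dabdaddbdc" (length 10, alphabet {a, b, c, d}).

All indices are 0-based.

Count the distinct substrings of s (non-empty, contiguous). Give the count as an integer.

47

sorted suffixes:
  #0 SA[0]=1  'abdaddbdc'
  #1 SA[1]=4  'addbdc'
  #2 SA[2]=2  'bdaddbdc'
  #3 SA[3]=7  'bdc'
  #4 SA[4]=9  'c'
  #5 SA[5]=0  'dabdaddbdc'
  #6 SA[6]=3  'daddbdc'
  #7 SA[7]=6  'dbdc'
  #8 SA[8]=8  'dc'
  #9 SA[9]=5  'ddbdc'

SA = [1, 4, 2, 7, 9, 0, 3, 6, 8, 5]
[i] adj suffixes → lcp
  [1] 1/4 → 1 ('a')
  [2] 4/2 → 0 ('')
  [3] 2/7 → 2 ('bd')
  [4] 7/9 → 0 ('')
  [5] 9/0 → 0 ('')
  [6] 0/3 → 2 ('da')
  [7] 3/6 → 1 ('d')
  [8] 6/8 → 1 ('d')
  [9] 8/5 → 1 ('d')

n(n+1)/2 = 10·11/2 = 55
Σ LCP = 0 + 1 + 0 + 2 + 0 + 0 + 2 + 1 + 1 + 1 = 8
distinct = 55 − 8 = 47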